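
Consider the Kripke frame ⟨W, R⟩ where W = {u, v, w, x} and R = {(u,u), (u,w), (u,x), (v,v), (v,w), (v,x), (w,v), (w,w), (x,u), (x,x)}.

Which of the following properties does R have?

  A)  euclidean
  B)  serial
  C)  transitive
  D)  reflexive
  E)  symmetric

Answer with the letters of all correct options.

(A) not euclidean: u R w and u R u but not w R u.
(B) serial: every world has an R-successor.
(C) not transitive: u R w and w R v but not u R v.
(D) reflexive: each world relates to itself.
(E) not symmetric: u R w but not w R u.

B, D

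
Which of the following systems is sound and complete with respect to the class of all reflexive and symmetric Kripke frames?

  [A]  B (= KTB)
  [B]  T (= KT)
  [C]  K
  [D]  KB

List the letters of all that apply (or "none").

(A) B (= KTB) is determined by exactly this class.
(B) T (= KT) is determined by the class of reflexive frames.
(C) K is determined by the class of arbitrary frames.
(D) KB is determined by the class of symmetric frames.

A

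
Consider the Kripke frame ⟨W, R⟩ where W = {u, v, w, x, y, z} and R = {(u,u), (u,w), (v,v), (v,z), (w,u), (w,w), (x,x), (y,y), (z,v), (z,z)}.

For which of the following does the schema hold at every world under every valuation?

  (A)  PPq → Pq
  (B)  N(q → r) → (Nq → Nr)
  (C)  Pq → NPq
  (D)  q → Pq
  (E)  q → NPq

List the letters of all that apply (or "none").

R is reflexive: each world relates to itself.
R is symmetric: every R-edge is matched by its reverse.
R is transitive: R is closed under composition.
R is euclidean: any two R-successors of the same world are R-related.
(A) PPq → Pq is the dual of axiom 4, which corresponds to transitivity. R is transitive — valid.
(B) this is just K, valid on every normal frame.
(C) Pq → NPq (axiom 5) characterises the euclidean frames. R is euclidean — valid.
(D) q → Pq is the dual of axiom T; it is valid on a frame exactly when R is reflexive. R is reflexive, so valid.
(E) q → NPq (axiom B) characterises the symmetric frames. R is symmetric — valid.

A, B, C, D, E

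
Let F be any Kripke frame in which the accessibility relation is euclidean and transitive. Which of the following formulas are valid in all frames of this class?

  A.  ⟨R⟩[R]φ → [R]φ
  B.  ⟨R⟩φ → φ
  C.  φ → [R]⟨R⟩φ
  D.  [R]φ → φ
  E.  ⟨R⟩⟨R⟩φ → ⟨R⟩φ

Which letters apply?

(A) ⟨R⟩[R]φ → [R]φ is the dual of axiom 5; it is valid on a frame exactly when R is euclidean. Every such R is euclidean, so valid.
(B) ⟨R⟩φ → φ is valid only on frames where every R-edge is a self-loop. Such an R need not be a subset of the identity — not valid.
(C) axiom B: valid iff R is symmetric. Such an R need not be symmetric — not valid.
(D) [R]φ → φ is axiom T; it is valid on a frame exactly when R is reflexive. Such an R need not be reflexive, so not valid.
(E) ⟨R⟩⟨R⟩φ → ⟨R⟩φ is the dual of axiom 4; it is valid on a frame exactly when R is transitive. Every such R is transitive, so valid.

A, E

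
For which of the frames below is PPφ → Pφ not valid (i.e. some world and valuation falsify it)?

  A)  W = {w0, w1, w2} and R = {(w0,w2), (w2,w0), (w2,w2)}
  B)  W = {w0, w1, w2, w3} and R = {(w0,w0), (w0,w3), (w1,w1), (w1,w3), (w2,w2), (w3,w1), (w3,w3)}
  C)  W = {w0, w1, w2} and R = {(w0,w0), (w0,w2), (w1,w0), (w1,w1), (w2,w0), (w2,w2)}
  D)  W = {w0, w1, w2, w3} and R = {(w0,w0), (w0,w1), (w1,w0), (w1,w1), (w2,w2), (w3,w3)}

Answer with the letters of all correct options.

A, B, C

The schema PPφ → Pφ is the dual of axiom 4; it is valid on a frame iff R is transitive.
(A) R is not transitive (w0 R w2 and w2 R w0 but not w0 R w0), so the schema fails here.
(B) R is not transitive (w0 R w3 and w3 R w1 but not w0 R w1), so the schema fails here.
(C) R is not transitive (w1 R w0 and w0 R w2 but not w1 R w2), so the schema fails here.
(D) R is transitive (R is closed under composition), so the schema is valid here.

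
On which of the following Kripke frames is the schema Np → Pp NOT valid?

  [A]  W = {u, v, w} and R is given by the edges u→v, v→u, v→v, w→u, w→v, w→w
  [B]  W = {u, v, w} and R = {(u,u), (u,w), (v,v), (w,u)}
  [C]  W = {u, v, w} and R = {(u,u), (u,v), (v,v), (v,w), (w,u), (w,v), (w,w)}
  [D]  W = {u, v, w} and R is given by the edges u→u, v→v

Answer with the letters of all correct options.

The schema Np → Pp is axiom D; it is valid on a frame iff R is serial.
(A) R is serial (every world has an R-successor), so the schema is valid here.
(B) R is serial (every world has an R-successor), so the schema is valid here.
(C) R is serial (every world has an R-successor), so the schema is valid here.
(D) R is not serial (w has no R-successor), so the schema fails here.

D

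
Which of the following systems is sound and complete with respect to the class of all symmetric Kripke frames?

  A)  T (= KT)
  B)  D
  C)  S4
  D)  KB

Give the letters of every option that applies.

(A) T (= KT) is determined by the class of reflexive frames.
(B) D is determined by the class of serial frames.
(C) S4 is determined by the class of reflexive and transitive frames.
(D) KB is determined by exactly this class.

D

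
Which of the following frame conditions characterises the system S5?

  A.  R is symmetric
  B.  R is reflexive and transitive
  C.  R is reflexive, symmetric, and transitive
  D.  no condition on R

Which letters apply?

C

(A) this class determines KB, not S5.
(B) this class determines S4, not S5.
(C) S5 is sound and complete for exactly this class.
(D) this class determines K, not S5.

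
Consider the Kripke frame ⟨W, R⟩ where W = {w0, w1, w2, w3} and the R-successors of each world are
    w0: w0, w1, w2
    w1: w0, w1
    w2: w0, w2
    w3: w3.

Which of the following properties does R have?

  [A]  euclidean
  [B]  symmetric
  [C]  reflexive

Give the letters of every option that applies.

B, C

(A) not euclidean: w0 R w1 and w0 R w2 but not w1 R w2.
(B) symmetric: every R-edge is matched by its reverse.
(C) reflexive: each world relates to itself.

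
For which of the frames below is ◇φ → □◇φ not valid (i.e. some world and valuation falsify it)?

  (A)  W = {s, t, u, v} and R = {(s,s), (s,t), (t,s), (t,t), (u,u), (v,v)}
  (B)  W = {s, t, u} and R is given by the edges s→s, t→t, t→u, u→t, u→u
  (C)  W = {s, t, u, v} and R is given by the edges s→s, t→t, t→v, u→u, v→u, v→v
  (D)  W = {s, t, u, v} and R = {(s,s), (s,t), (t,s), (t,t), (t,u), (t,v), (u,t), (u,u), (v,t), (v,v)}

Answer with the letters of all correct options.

C, D

The schema ◇φ → □◇φ is axiom 5; it is valid on a frame iff R is euclidean.
(A) R is euclidean (any two R-successors of the same world are R-related), so the schema is valid here.
(B) R is euclidean (any two R-successors of the same world are R-related), so the schema is valid here.
(C) R is not euclidean (t R v and t R t but not v R t), so the schema fails here.
(D) R is not euclidean (t R s and t R u but not s R u), so the schema fails here.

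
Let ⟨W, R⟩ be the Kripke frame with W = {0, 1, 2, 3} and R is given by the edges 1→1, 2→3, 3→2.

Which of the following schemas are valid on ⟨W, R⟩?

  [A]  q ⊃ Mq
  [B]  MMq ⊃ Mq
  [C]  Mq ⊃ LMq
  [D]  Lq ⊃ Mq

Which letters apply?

R is not reflexive: not 0 R 0.
R is not transitive: 2 R 3 and 3 R 2 but not 2 R 2.
R is not euclidean: 2 R 3 and 2 R 3 but not 3 R 3.
R is not serial: 0 has no R-successor.
(A) the dual of axiom T: valid iff R is reflexive. R is not reflexive — not valid.
(B) MMq ⊃ Mq is the dual of axiom 4; it is valid on a frame exactly when R is transitive. R is not transitive, so not valid.
(C) Mq ⊃ LMq (axiom 5) characterises the euclidean frames. R is not euclidean — not valid.
(D) Lq ⊃ Mq is axiom D, which corresponds to seriality. R is not serial — not valid.

none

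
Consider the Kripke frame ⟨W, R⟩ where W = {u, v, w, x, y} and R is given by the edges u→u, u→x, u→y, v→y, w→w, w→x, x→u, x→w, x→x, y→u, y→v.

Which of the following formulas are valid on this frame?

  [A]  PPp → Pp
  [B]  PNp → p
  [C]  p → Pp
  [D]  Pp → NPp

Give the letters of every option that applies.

R is not reflexive: not v R v.
R is symmetric: every R-edge is matched by its reverse.
R is not transitive: u R x and x R w but not u R w.
R is not euclidean: u R x and u R y but not x R y.
(A) PPp → Pp (the dual of axiom 4) characterises the transitive frames. R is not transitive — not valid.
(B) PNp → p is the dual of axiom B, which corresponds to symmetry. R is symmetric — valid.
(C) the dual of axiom T: valid iff R is reflexive. R is not reflexive — not valid.
(D) axiom 5: valid iff R is euclidean. R is not euclidean — not valid.

B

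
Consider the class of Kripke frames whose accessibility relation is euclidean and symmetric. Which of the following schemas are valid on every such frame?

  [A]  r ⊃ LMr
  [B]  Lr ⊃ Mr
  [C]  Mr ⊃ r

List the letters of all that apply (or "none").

A symmetric euclidean relation is transitive (uRv and vRw give vRu by symmetry, then uRw by the euclidean condition, applied at v).
(A) r ⊃ LMr is axiom B; it is valid on a frame exactly when R is symmetric. Every such R is symmetric, so valid.
(B) Lr ⊃ Mr (axiom D) characterises the serial frames. Such an R need not be serial — not valid.
(C) Mr ⊃ r is valid only on frames where every R-edge is a self-loop. Such an R need not be a subset of the identity — not valid.

A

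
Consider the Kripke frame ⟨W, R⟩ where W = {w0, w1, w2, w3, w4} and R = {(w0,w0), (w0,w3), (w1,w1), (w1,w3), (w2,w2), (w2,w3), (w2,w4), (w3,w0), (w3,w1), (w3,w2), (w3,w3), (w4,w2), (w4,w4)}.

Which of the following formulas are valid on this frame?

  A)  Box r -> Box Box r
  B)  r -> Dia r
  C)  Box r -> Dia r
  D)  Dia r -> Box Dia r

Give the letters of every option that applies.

R is reflexive: each world relates to itself.
R is not transitive: w0 R w3 and w3 R w1 but not w0 R w1.
R is not euclidean: w2 R w3 and w2 R w4 but not w3 R w4.
R is serial: every world has an R-successor.
(A) Box r -> Box Box r (axiom 4) characterises the transitive frames. R is not transitive — not valid.
(B) r -> Dia r is the dual of axiom T; it is valid on a frame exactly when R is reflexive. R is reflexive, so valid.
(C) Box r -> Dia r (axiom D) characterises the serial frames. R is serial — valid.
(D) Dia r -> Box Dia r (axiom 5) characterises the euclidean frames. R is not euclidean — not valid.

B, C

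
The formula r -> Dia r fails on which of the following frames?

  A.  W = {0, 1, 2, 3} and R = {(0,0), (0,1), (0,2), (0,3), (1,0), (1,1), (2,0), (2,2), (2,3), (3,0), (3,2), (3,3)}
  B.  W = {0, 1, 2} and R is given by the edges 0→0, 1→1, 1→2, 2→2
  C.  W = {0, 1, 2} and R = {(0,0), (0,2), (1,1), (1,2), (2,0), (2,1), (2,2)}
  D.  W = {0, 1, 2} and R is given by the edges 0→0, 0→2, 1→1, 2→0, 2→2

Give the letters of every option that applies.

none

The schema r -> Dia r is the dual of axiom T; it is valid on a frame iff R is reflexive.
(A) R is reflexive (each world relates to itself), so the schema is valid here.
(B) R is reflexive (each world relates to itself), so the schema is valid here.
(C) R is reflexive (each world relates to itself), so the schema is valid here.
(D) R is reflexive (each world relates to itself), so the schema is valid here.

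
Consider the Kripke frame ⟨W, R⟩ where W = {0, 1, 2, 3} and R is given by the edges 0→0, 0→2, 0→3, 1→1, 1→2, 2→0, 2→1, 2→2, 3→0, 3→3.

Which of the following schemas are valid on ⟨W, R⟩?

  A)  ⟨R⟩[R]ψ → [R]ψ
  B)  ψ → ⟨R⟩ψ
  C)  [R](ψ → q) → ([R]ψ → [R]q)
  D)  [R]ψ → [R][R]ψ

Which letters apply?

B, C

R is reflexive: each world relates to itself.
R is not transitive: 0 R 2 and 2 R 1 but not 0 R 1.
R is not euclidean: 0 R 2 and 0 R 3 but not 2 R 3.
(A) ⟨R⟩[R]ψ → [R]ψ is the dual of axiom 5, which corresponds to the euclidean property. R is not euclidean — not valid.
(B) the dual of axiom T: valid iff R is reflexive. R is reflexive — valid.
(C) [R](ψ → q) → ([R]ψ → [R]q) is the K axiom; it holds on all frames — valid.
(D) [R]ψ → [R][R]ψ (axiom 4) characterises the transitive frames. R is not transitive — not valid.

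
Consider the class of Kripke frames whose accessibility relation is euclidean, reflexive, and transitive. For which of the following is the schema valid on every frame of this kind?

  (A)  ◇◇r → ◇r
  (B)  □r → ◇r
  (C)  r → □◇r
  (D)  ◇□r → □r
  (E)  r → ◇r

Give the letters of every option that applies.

A relation that is euclidean, reflexive, and transitive is also serial and symmetric.
(A) ◇◇r → ◇r (the dual of axiom 4) characterises the transitive frames. Every such R is transitive — valid.
(B) □r → ◇r (axiom D) characterises the serial frames. Every such R is serial — valid.
(C) axiom B: valid iff R is symmetric. Every such R is symmetric — valid.
(D) ◇□r → □r is the dual of axiom 5; it is valid on a frame exactly when R is euclidean. Every such R is euclidean, so valid.
(E) r → ◇r (the dual of axiom T) characterises the reflexive frames. Every such R is reflexive — valid.

A, B, C, D, E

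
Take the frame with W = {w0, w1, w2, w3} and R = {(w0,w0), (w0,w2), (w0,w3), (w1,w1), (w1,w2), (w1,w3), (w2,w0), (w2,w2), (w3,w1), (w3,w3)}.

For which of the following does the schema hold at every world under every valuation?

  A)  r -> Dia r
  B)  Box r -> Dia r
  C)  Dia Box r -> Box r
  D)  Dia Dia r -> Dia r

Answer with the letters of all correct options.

R is reflexive: each world relates to itself.
R is not transitive: w0 R w3 and w3 R w1 but not w0 R w1.
R is not euclidean: w0 R w2 and w0 R w3 but not w2 R w3.
R is serial: every world has an R-successor.
(A) r -> Dia r (the dual of axiom T) characterises the reflexive frames. R is reflexive — valid.
(B) axiom D: valid iff R is serial. R is serial — valid.
(C) Dia Box r -> Box r (the dual of axiom 5) characterises the euclidean frames. R is not euclidean — not valid.
(D) Dia Dia r -> Dia r is the dual of axiom 4; it is valid on a frame exactly when R is transitive. R is not transitive, so not valid.

A, B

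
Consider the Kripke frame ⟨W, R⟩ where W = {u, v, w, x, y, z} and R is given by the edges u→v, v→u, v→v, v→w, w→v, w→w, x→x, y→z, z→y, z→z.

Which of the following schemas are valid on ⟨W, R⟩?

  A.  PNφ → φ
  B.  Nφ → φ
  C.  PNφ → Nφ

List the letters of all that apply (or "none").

A

R is not reflexive: not u R u.
R is symmetric: every R-edge is matched by its reverse.
R is not euclidean: v R u and v R w but not u R w.
(A) the dual of axiom B: valid iff R is symmetric. R is symmetric — valid.
(B) axiom T: valid iff R is reflexive. R is not reflexive — not valid.
(C) the dual of axiom 5: valid iff R is euclidean. R is not euclidean — not valid.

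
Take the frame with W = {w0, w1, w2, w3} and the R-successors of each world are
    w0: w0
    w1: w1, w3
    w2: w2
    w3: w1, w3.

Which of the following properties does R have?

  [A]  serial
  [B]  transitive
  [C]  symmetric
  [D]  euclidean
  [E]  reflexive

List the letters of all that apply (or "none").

A, B, C, D, E

(A) serial: every world has an R-successor.
(B) transitive: R is closed under composition.
(C) symmetric: every R-edge is matched by its reverse.
(D) euclidean: any two R-successors of the same world are R-related.
(E) reflexive: each world relates to itself.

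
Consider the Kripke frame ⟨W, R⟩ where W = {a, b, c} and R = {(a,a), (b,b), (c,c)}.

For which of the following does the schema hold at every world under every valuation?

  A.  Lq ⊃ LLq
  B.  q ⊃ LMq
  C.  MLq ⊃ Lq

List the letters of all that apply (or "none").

R is symmetric: every R-edge is matched by its reverse.
R is transitive: R is closed under composition.
R is euclidean: any two R-successors of the same world are R-related.
(A) Lq ⊃ LLq (axiom 4) characterises the transitive frames. R is transitive — valid.
(B) axiom B: valid iff R is symmetric. R is symmetric — valid.
(C) MLq ⊃ Lq (the dual of axiom 5) characterises the euclidean frames. R is euclidean — valid.

A, B, C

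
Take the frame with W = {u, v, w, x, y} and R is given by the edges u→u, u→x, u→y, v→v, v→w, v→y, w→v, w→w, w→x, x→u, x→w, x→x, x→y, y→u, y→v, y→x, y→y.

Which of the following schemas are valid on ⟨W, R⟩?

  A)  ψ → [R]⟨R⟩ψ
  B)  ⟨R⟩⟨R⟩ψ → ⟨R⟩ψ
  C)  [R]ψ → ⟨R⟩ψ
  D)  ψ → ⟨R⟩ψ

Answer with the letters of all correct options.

R is reflexive: each world relates to itself.
R is symmetric: every R-edge is matched by its reverse.
R is not transitive: u R x and x R w but not u R w.
R is serial: every world has an R-successor.
(A) axiom B: valid iff R is symmetric. R is symmetric — valid.
(B) ⟨R⟩⟨R⟩ψ → ⟨R⟩ψ (the dual of axiom 4) characterises the transitive frames. R is not transitive — not valid.
(C) [R]ψ → ⟨R⟩ψ is axiom D; it is valid on a frame exactly when R is serial. R is serial, so valid.
(D) ψ → ⟨R⟩ψ is the dual of axiom T, which corresponds to reflexivity. R is reflexive — valid.

A, C, D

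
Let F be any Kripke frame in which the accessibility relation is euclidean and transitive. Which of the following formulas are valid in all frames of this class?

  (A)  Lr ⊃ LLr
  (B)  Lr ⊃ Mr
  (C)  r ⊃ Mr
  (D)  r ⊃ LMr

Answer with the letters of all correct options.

(A) Lr ⊃ LLr is axiom 4; it is valid on a frame exactly when R is transitive. Every such R is transitive, so valid.
(B) Lr ⊃ Mr is axiom D; it is valid on a frame exactly when R is serial. Such an R need not be serial, so not valid.
(C) r ⊃ Mr is the dual of axiom T, which corresponds to reflexivity. Such an R need not be reflexive — not valid.
(D) r ⊃ LMr is axiom B, which corresponds to symmetry. Such an R need not be symmetric — not valid.

A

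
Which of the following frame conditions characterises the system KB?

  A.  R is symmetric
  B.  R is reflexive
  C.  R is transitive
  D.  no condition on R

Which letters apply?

A

(A) KB is sound and complete for exactly this class.
(B) this class determines T (= KT), not KB.
(C) this class determines K4, not KB.
(D) this class determines K, not KB.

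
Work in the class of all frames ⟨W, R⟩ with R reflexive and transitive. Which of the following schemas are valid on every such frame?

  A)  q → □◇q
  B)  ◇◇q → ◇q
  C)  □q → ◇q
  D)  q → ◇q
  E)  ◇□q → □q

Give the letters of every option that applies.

Reflexive relations are serial.
(A) q → □◇q (axiom B) characterises the symmetric frames. Such an R need not be symmetric — not valid.
(B) the dual of axiom 4: valid iff R is transitive. Every such R is transitive — valid.
(C) □q → ◇q is axiom D, which corresponds to seriality. Every such R is serial — valid.
(D) q → ◇q (the dual of axiom T) characterises the reflexive frames. Every such R is reflexive — valid.
(E) ◇□q → □q is the dual of axiom 5, which corresponds to the euclidean property. Such an R need not be euclidean — not valid.

B, C, D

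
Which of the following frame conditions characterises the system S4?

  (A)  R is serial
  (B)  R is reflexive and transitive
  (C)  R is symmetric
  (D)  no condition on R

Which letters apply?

(A) this class determines D, not S4.
(B) S4 is sound and complete for exactly this class.
(C) this class determines KB, not S4.
(D) this class determines K, not S4.

B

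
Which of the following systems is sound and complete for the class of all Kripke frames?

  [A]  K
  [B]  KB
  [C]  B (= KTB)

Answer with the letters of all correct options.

(A) K is determined by exactly this class.
(B) KB is determined by the class of symmetric frames.
(C) B (= KTB) is determined by the class of reflexive and symmetric frames.

A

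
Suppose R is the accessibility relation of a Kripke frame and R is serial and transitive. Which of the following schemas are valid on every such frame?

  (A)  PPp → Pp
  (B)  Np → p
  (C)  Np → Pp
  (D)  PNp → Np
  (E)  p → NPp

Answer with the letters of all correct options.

(A) PPp → Pp (the dual of axiom 4) characterises the transitive frames. Every such R is transitive — valid.
(B) Np → p (axiom T) characterises the reflexive frames. Such an R need not be reflexive — not valid.
(C) Np → Pp is axiom D; it is valid on a frame exactly when R is serial. Every such R is serial, so valid.
(D) PNp → Np (the dual of axiom 5) characterises the euclidean frames. Such an R need not be euclidean — not valid.
(E) p → NPp is axiom B; it is valid on a frame exactly when R is symmetric. Such an R need not be symmetric, so not valid.

A, C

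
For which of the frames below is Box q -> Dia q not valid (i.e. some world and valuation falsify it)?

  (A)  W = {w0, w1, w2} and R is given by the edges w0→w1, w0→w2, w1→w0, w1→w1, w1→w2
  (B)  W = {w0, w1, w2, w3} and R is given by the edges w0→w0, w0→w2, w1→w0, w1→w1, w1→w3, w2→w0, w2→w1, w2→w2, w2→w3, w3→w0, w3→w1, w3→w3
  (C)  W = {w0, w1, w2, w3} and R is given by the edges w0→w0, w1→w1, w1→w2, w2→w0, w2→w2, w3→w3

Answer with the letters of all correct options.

A

The schema Box q -> Dia q is axiom D; it is valid on a frame iff R is serial.
(A) R is not serial (w2 has no R-successor), so the schema fails here.
(B) R is serial (every world has an R-successor), so the schema is valid here.
(C) R is serial (every world has an R-successor), so the schema is valid here.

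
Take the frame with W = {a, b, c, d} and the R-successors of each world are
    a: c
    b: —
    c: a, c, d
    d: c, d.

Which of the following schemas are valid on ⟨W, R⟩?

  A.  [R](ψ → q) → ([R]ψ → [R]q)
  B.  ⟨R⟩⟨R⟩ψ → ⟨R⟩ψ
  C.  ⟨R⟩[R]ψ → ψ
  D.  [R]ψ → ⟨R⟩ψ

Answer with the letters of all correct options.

A, C

R is symmetric: every R-edge is matched by its reverse.
R is not transitive: a R c and c R a but not a R a.
R is not serial: b has no R-successor.
(A) [R](ψ → q) → ([R]ψ → [R]q) is axiom K, valid on every Kripke frame — valid.
(B) ⟨R⟩⟨R⟩ψ → ⟨R⟩ψ is the dual of axiom 4; it is valid on a frame exactly when R is transitive. R is not transitive, so not valid.
(C) ⟨R⟩[R]ψ → ψ is the dual of axiom B, which corresponds to symmetry. R is symmetric — valid.
(D) [R]ψ → ⟨R⟩ψ is axiom D; it is valid on a frame exactly when R is serial. R is not serial, so not valid.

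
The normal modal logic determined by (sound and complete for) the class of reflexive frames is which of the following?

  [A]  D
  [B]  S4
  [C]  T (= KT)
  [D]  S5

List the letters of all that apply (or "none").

C

(A) D is determined by the class of serial frames.
(B) S4 is determined by the class of reflexive and transitive frames.
(C) T (= KT) is determined by exactly this class.
(D) S5 is determined by the class of reflexive, symmetric, and transitive frames.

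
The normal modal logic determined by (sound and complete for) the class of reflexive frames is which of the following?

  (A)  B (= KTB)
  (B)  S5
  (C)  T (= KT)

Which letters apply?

(A) B (= KTB) is determined by the class of reflexive and symmetric frames.
(B) S5 is determined by the class of reflexive, symmetric, and transitive frames.
(C) T (= KT) is determined by exactly this class.

C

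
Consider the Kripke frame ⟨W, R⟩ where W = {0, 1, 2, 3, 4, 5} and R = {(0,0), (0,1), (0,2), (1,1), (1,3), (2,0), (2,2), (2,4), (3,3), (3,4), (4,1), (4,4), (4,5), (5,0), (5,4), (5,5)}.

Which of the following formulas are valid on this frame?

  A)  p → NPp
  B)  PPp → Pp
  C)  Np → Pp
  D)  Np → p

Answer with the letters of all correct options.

C, D

R is reflexive: each world relates to itself.
R is not symmetric: 0 R 1 but not 1 R 0.
R is not transitive: 0 R 1 and 1 R 3 but not 0 R 3.
R is serial: every world has an R-successor.
(A) p → NPp is axiom B; it is valid on a frame exactly when R is symmetric. R is not symmetric, so not valid.
(B) the dual of axiom 4: valid iff R is transitive. R is not transitive — not valid.
(C) axiom D: valid iff R is serial. R is serial — valid.
(D) axiom T: valid iff R is reflexive. R is reflexive — valid.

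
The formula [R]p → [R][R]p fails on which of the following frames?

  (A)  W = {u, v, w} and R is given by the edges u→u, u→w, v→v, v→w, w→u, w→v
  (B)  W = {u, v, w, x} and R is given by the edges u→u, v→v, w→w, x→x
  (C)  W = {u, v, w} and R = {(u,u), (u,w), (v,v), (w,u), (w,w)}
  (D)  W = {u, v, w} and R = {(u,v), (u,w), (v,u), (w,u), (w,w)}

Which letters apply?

A, D

The schema [R]p → [R][R]p is axiom 4; it is valid on a frame iff R is transitive.
(A) R is not transitive (u R w and w R v but not u R v), so the schema fails here.
(B) R is transitive (R is closed under composition), so the schema is valid here.
(C) R is transitive (R is closed under composition), so the schema is valid here.
(D) R is not transitive (u R v and v R u but not u R u), so the schema fails here.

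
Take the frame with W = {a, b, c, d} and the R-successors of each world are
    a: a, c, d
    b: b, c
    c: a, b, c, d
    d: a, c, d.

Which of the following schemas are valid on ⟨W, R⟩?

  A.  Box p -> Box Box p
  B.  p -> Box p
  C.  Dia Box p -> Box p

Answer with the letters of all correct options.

none

R is not transitive: a R c and c R b but not a R b.
R is not euclidean: c R a and c R b but not a R b.
R is not a subset of the identity: a R c with a ≠ c.
(A) axiom 4: valid iff R is transitive. R is not transitive — not valid.
(B) p -> Box p is equivalent to ◇p→p; it holds exactly when R ⊆ identity. Here R ⊄ identity — not valid.
(C) Dia Box p -> Box p (the dual of axiom 5) characterises the euclidean frames. R is not euclidean — not valid.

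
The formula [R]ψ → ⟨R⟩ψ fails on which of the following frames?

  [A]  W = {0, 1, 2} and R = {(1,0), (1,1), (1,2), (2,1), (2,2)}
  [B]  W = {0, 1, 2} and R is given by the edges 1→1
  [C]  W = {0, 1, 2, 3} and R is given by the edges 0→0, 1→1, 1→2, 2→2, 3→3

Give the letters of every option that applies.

The schema [R]ψ → ⟨R⟩ψ is axiom D; it is valid on a frame iff R is serial.
(A) R is not serial (0 has no R-successor), so the schema fails here.
(B) R is not serial (0 has no R-successor), so the schema fails here.
(C) R is serial (every world has an R-successor), so the schema is valid here.

A, B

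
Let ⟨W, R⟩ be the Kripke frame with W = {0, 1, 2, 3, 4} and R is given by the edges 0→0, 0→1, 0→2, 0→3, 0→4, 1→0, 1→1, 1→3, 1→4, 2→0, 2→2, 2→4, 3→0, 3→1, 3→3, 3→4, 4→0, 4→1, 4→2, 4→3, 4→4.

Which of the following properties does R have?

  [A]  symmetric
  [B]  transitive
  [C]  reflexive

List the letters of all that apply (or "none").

A, C

(A) symmetric: every R-edge is matched by its reverse.
(B) not transitive: 1 R 0 and 0 R 2 but not 1 R 2.
(C) reflexive: each world relates to itself.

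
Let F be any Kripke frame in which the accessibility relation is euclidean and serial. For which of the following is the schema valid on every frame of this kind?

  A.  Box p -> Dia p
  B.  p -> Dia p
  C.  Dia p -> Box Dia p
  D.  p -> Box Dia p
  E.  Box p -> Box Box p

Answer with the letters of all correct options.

(A) Box p -> Dia p is axiom D; it is valid on a frame exactly when R is serial. Every such R is serial, so valid.
(B) p -> Dia p is the dual of axiom T; it is valid on a frame exactly when R is reflexive. Such an R need not be reflexive, so not valid.
(C) Dia p -> Box Dia p is axiom 5; it is valid on a frame exactly when R is euclidean. Every such R is euclidean, so valid.
(D) p -> Box Dia p (axiom B) characterises the symmetric frames. Such an R need not be symmetric — not valid.
(E) axiom 4: valid iff R is transitive. Such an R need not be transitive — not valid.

A, C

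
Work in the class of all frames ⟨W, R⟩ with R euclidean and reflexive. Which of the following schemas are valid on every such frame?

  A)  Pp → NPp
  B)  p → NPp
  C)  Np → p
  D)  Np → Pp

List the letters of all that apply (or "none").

A, B, C, D

A reflexive euclidean relation is also symmetric (from wRw and wRv the euclidean condition gives vRw) and hence transitive; it is an equivalence relation.
(A) Pp → NPp (axiom 5) characterises the euclidean frames. Every such R is euclidean — valid.
(B) p → NPp is axiom B; it is valid on a frame exactly when R is symmetric. Every such R is symmetric, so valid.
(C) Np → p (axiom T) characterises the reflexive frames. Every such R is reflexive — valid.
(D) Np → Pp is axiom D; it is valid on a frame exactly when R is serial. Every such R is serial, so valid.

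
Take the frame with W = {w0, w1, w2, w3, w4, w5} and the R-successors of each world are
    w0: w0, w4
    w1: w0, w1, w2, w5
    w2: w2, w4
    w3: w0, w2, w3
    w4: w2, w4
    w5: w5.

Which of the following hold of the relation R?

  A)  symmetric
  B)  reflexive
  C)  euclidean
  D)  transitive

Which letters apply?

B

(A) not symmetric: w0 R w4 but not w4 R w0.
(B) reflexive: each world relates to itself.
(C) not euclidean: w0 R w4 and w0 R w0 but not w4 R w0.
(D) not transitive: w0 R w4 and w4 R w2 but not w0 R w2.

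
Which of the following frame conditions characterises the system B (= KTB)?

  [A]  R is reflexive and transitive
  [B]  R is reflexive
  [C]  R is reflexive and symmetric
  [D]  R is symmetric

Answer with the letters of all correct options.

C

(A) this class determines S4, not B (= KTB).
(B) this class determines T (= KT), not B (= KTB).
(C) B (= KTB) is sound and complete for exactly this class.
(D) this class determines KB, not B (= KTB).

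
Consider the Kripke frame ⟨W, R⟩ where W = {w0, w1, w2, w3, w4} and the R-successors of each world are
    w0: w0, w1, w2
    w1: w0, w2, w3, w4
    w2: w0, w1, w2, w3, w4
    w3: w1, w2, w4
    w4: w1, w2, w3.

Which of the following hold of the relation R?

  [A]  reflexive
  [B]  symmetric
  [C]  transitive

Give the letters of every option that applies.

(A) not reflexive: not w1 R w1.
(B) symmetric: every R-edge is matched by its reverse.
(C) not transitive: w0 R w1 and w1 R w3 but not w0 R w3.

B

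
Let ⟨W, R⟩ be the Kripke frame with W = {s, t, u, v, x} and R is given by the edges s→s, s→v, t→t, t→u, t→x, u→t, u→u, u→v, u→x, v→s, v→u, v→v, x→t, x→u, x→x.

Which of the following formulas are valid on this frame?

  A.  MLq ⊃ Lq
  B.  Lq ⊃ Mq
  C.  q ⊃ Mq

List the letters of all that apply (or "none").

B, C

R is reflexive: each world relates to itself.
R is not euclidean: u R t and u R v but not t R v.
R is serial: every world has an R-successor.
(A) MLq ⊃ Lq (the dual of axiom 5) characterises the euclidean frames. R is not euclidean — not valid.
(B) Lq ⊃ Mq (axiom D) characterises the serial frames. R is serial — valid.
(C) q ⊃ Mq is the dual of axiom T, which corresponds to reflexivity. R is reflexive — valid.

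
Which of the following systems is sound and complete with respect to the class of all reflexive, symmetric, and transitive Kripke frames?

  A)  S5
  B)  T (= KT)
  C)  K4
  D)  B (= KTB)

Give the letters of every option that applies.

(A) S5 is determined by exactly this class.
(B) T (= KT) is determined by the class of reflexive frames.
(C) K4 is determined by the class of transitive frames.
(D) B (= KTB) is determined by the class of reflexive and symmetric frames.

A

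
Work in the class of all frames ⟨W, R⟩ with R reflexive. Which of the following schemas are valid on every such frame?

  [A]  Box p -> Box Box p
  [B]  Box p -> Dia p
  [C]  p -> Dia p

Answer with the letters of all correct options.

B, C

A reflexive relation is serial.
(A) Box p -> Box Box p is axiom 4, which corresponds to transitivity. Such an R need not be transitive — not valid.
(B) Box p -> Dia p is axiom D, which corresponds to seriality. Every such R is serial — valid.
(C) p -> Dia p is the dual of axiom T; it is valid on a frame exactly when R is reflexive. Every such R is reflexive, so valid.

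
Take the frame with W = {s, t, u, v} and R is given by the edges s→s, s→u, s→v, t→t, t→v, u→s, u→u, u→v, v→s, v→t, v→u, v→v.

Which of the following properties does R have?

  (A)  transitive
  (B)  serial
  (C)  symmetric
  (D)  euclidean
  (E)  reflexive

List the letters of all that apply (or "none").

(A) not transitive: s R v and v R t but not s R t.
(B) serial: every world has an R-successor.
(C) symmetric: every R-edge is matched by its reverse.
(D) not euclidean: v R s and v R t but not s R t.
(E) reflexive: each world relates to itself.

B, C, E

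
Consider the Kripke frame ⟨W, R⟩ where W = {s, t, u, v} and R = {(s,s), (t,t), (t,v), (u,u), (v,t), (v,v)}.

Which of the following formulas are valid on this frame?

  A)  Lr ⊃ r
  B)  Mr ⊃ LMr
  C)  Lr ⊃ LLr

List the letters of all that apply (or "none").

R is reflexive: each world relates to itself.
R is transitive: R is closed under composition.
R is euclidean: any two R-successors of the same world are R-related.
(A) axiom T: valid iff R is reflexive. R is reflexive — valid.
(B) Mr ⊃ LMr (axiom 5) characterises the euclidean frames. R is euclidean — valid.
(C) Lr ⊃ LLr is axiom 4; it is valid on a frame exactly when R is transitive. R is transitive, so valid.

A, B, C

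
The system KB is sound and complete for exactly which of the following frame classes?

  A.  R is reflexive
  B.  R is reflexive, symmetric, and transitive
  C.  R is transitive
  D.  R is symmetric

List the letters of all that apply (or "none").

(A) this class determines T (= KT), not KB.
(B) this class determines S5, not KB.
(C) this class determines K4, not KB.
(D) KB is sound and complete for exactly this class.

D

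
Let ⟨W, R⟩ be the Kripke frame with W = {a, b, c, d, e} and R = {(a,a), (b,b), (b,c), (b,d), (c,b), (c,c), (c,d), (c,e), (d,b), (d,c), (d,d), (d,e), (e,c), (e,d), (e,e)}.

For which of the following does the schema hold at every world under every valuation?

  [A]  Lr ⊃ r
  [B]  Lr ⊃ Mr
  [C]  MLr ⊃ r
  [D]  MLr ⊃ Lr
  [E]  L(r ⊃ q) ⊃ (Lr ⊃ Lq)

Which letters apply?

A, B, C, E

R is reflexive: each world relates to itself.
R is symmetric: every R-edge is matched by its reverse.
R is not euclidean: c R b and c R e but not b R e.
R is serial: every world has an R-successor.
(A) axiom T: valid iff R is reflexive. R is reflexive — valid.
(B) Lr ⊃ Mr (axiom D) characterises the serial frames. R is serial — valid.
(C) MLr ⊃ r is the dual of axiom B, which corresponds to symmetry. R is symmetric — valid.
(D) the dual of axiom 5: valid iff R is euclidean. R is not euclidean — not valid.
(E) L(r ⊃ q) ⊃ (Lr ⊃ Lq) is axiom K, valid on every Kripke frame — valid.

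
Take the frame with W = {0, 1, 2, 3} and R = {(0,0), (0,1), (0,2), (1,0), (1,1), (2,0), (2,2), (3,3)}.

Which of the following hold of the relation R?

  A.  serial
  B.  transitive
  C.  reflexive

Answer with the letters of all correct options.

A, C

(A) serial: every world has an R-successor.
(B) not transitive: 1 R 0 and 0 R 2 but not 1 R 2.
(C) reflexive: each world relates to itself.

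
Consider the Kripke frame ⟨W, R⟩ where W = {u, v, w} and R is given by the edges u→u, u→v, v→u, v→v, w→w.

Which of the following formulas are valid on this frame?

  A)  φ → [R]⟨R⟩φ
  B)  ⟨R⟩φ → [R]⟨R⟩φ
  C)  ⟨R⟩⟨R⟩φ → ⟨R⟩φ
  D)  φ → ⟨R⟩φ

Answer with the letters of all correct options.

A, B, C, D

R is reflexive: each world relates to itself.
R is symmetric: every R-edge is matched by its reverse.
R is transitive: R is closed under composition.
R is euclidean: any two R-successors of the same world are R-related.
(A) axiom B: valid iff R is symmetric. R is symmetric — valid.
(B) ⟨R⟩φ → [R]⟨R⟩φ is axiom 5, which corresponds to the euclidean property. R is euclidean — valid.
(C) ⟨R⟩⟨R⟩φ → ⟨R⟩φ is the dual of axiom 4; it is valid on a frame exactly when R is transitive. R is transitive, so valid.
(D) the dual of axiom T: valid iff R is reflexive. R is reflexive — valid.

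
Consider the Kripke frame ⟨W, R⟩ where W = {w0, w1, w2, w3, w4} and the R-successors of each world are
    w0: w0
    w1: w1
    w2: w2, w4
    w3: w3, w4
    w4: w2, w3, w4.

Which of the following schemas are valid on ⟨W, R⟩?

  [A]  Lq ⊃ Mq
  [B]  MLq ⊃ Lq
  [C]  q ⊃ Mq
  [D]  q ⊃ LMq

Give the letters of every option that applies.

A, C, D

R is reflexive: each world relates to itself.
R is symmetric: every R-edge is matched by its reverse.
R is not euclidean: w4 R w2 and w4 R w3 but not w2 R w3.
R is serial: every world has an R-successor.
(A) Lq ⊃ Mq is axiom D; it is valid on a frame exactly when R is serial. R is serial, so valid.
(B) MLq ⊃ Lq is the dual of axiom 5; it is valid on a frame exactly when R is euclidean. R is not euclidean, so not valid.
(C) q ⊃ Mq is the dual of axiom T; it is valid on a frame exactly when R is reflexive. R is reflexive, so valid.
(D) q ⊃ LMq (axiom B) characterises the symmetric frames. R is symmetric — valid.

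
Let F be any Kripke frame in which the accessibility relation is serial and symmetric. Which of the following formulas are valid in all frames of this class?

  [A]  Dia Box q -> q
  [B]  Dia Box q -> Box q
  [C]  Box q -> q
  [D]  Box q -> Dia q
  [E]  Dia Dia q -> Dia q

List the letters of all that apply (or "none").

(A) Dia Box q -> q (the dual of axiom B) characterises the symmetric frames. Every such R is symmetric — valid.
(B) Dia Box q -> Box q is the dual of axiom 5, which corresponds to the euclidean property. Such an R need not be euclidean — not valid.
(C) Box q -> q (axiom T) characterises the reflexive frames. Such an R need not be reflexive — not valid.
(D) axiom D: valid iff R is serial. Every such R is serial — valid.
(E) Dia Dia q -> Dia q is the dual of axiom 4; it is valid on a frame exactly when R is transitive. Such an R need not be transitive, so not valid.

A, D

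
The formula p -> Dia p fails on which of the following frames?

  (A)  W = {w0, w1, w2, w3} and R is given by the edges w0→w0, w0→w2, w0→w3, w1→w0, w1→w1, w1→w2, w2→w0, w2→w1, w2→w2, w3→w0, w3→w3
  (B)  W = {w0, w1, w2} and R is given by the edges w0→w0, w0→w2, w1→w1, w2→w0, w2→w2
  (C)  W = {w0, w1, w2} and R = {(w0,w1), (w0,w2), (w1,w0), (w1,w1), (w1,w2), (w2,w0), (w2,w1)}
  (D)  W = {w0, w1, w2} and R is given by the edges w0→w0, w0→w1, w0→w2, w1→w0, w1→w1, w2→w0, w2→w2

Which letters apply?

C

The schema p -> Dia p is the dual of axiom T; it is valid on a frame iff R is reflexive.
(A) R is reflexive (each world relates to itself), so the schema is valid here.
(B) R is reflexive (each world relates to itself), so the schema is valid here.
(C) R is not reflexive (not w0 R w0), so the schema fails here.
(D) R is reflexive (each world relates to itself), so the schema is valid here.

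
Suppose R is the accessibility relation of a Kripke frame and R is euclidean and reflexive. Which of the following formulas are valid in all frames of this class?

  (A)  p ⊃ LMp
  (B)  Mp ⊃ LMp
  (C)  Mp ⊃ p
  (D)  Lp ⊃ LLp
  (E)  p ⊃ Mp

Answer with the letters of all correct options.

A reflexive euclidean relation is also symmetric (from wRw and wRv the euclidean condition gives vRw) and hence transitive; it is an equivalence relation.
(A) p ⊃ LMp is axiom B, which corresponds to symmetry. Every such R is symmetric — valid.
(B) Mp ⊃ LMp (axiom 5) characterises the euclidean frames. Every such R is euclidean — valid.
(C) Mp ⊃ p (the converse of T) corresponds to R being a subset of the identity. Such an R need not be a subset of the identity, so not valid.
(D) Lp ⊃ LLp is axiom 4; it is valid on a frame exactly when R is transitive. Every such R is transitive, so valid.
(E) p ⊃ Mp is the dual of axiom T; it is valid on a frame exactly when R is reflexive. Every such R is reflexive, so valid.

A, B, D, E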